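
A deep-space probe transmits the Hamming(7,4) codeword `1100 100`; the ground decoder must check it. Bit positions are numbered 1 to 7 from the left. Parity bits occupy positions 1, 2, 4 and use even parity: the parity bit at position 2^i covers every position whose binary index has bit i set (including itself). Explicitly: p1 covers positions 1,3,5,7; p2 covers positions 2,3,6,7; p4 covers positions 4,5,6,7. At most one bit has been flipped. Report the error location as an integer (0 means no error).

s1: b1⊕b3⊕b5⊕b7 = 1⊕0⊕1⊕0 = 0
s2: b2⊕b3⊕b6⊕b7 = 1⊕0⊕0⊕0 = 1
s4: b4⊕b5⊕b6⊕b7 = 0⊕1⊕0⊕0 = 1
Syndrome (s4...s1) = 110 → position 6.

6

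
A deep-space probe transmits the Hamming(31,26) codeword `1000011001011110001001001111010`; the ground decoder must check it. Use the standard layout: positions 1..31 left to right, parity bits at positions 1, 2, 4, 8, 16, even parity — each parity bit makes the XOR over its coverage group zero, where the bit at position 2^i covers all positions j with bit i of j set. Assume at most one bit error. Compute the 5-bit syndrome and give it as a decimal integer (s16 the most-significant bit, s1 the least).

21

s1: b1⊕b3⊕b5⊕b7⊕b9⊕b11⊕b13⊕b15⊕b17⊕b19⊕b21⊕b23⊕b25⊕b27⊕b29⊕b31 = 1⊕0⊕0⊕1⊕0⊕0⊕1⊕1⊕0⊕1⊕0⊕0⊕1⊕1⊕0⊕0 = 1
s2: b2⊕b3⊕b6⊕b7⊕b10⊕b11⊕b14⊕b15⊕b18⊕b19⊕b22⊕b23⊕b26⊕b27⊕b30⊕b31 = 0⊕0⊕1⊕1⊕1⊕0⊕1⊕1⊕0⊕1⊕1⊕0⊕1⊕1⊕1⊕0 = 0
s4: b4⊕b5⊕b6⊕b7⊕b12⊕b13⊕b14⊕b15⊕b20⊕b21⊕b22⊕b23⊕b28⊕b29⊕b30⊕b31 = 0⊕0⊕1⊕1⊕1⊕1⊕1⊕1⊕0⊕0⊕1⊕0⊕1⊕0⊕1⊕0 = 1
s8: b8⊕b9⊕b10⊕b11⊕b12⊕b13⊕b14⊕b15⊕b24⊕b25⊕b26⊕b27⊕b28⊕b29⊕b30⊕b31 = 0⊕0⊕1⊕0⊕1⊕1⊕1⊕1⊕0⊕1⊕1⊕1⊕1⊕0⊕1⊕0 = 0
s16: b16⊕b17⊕b18⊕b19⊕b20⊕b21⊕b22⊕b23⊕b24⊕b25⊕b26⊕b27⊕b28⊕b29⊕b30⊕b31 = 0⊕0⊕0⊕1⊕0⊕0⊕1⊕0⊕0⊕1⊕1⊕1⊕1⊕0⊕1⊕0 = 1
Syndrome (s16...s1) = 10101 → position 21.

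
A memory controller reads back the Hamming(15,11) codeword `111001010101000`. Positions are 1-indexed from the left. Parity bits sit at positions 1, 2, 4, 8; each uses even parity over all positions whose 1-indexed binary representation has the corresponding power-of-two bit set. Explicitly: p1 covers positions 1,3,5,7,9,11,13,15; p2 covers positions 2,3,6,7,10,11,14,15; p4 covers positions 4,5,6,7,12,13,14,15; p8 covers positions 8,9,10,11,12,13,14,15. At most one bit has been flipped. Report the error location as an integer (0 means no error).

8

s1: b1⊕b3⊕b5⊕b7⊕b9⊕b11⊕b13⊕b15 = 1⊕1⊕0⊕0⊕0⊕0⊕0⊕0 = 0
s2: b2⊕b3⊕b6⊕b7⊕b10⊕b11⊕b14⊕b15 = 1⊕1⊕1⊕0⊕1⊕0⊕0⊕0 = 0
s4: b4⊕b5⊕b6⊕b7⊕b12⊕b13⊕b14⊕b15 = 0⊕0⊕1⊕0⊕1⊕0⊕0⊕0 = 0
s8: b8⊕b9⊕b10⊕b11⊕b12⊕b13⊕b14⊕b15 = 1⊕0⊕1⊕0⊕1⊕0⊕0⊕0 = 1
Syndrome (s8...s1) = 1000 → position 8.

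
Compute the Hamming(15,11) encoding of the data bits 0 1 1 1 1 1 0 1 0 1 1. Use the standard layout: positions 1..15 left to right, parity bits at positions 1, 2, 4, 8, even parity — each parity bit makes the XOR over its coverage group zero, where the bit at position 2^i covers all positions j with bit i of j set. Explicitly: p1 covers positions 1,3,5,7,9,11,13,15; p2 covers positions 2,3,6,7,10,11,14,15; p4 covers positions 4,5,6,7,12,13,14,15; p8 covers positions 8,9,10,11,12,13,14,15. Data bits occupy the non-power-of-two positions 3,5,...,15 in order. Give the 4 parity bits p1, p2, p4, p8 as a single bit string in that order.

0101

Place data bits at non-power-of-two positions: b3=0, b5=1, b6=1, b7=1, b9=1, b10=1, b11=0, b12=1, b13=0, b14=1, b15=1.
p1 = XOR of data positions {3,5,7,9,11,13,15} = 0⊕1⊕1⊕1⊕0⊕0⊕1 = 0
p2 = XOR of data positions {3,6,7,10,11,14,15} = 0⊕1⊕1⊕1⊕0⊕1⊕1 = 1
p4 = XOR of data positions {5,6,7,12,13,14,15} = 1⊕1⊕1⊕1⊕0⊕1⊕1 = 0
p8 = XOR of data positions {9,10,11,12,13,14,15} = 1⊕1⊕0⊕1⊕0⊕1⊕1 = 1
Parity bits p1,p2,p4,p8 = 0101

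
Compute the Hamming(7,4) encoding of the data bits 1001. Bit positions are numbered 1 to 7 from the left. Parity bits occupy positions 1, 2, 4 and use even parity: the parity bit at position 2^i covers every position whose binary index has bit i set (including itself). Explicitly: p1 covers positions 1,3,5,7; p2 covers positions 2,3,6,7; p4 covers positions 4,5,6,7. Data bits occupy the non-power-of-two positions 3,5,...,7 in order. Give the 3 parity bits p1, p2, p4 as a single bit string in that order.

Place data bits at non-power-of-two positions: b3=1, b5=0, b6=0, b7=1.
p1 = XOR of data positions {3,5,7} = 1⊕0⊕1 = 0
p2 = XOR of data positions {3,6,7} = 1⊕0⊕1 = 0
p4 = XOR of data positions {5,6,7} = 0⊕0⊕1 = 1
Parity bits p1,p2,p4 = 001

001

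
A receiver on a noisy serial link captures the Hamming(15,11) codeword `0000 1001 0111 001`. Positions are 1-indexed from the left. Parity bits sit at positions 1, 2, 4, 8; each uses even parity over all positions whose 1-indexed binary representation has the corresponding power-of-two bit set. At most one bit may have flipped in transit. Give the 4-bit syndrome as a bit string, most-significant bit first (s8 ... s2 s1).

s1: b1⊕b3⊕b5⊕b7⊕b9⊕b11⊕b13⊕b15 = 0⊕0⊕1⊕0⊕0⊕1⊕0⊕1 = 1
s2: b2⊕b3⊕b6⊕b7⊕b10⊕b11⊕b14⊕b15 = 0⊕0⊕0⊕0⊕1⊕1⊕0⊕1 = 1
s4: b4⊕b5⊕b6⊕b7⊕b12⊕b13⊕b14⊕b15 = 0⊕1⊕0⊕0⊕1⊕0⊕0⊕1 = 1
s8: b8⊕b9⊕b10⊕b11⊕b12⊕b13⊕b14⊕b15 = 1⊕0⊕1⊕1⊕1⊕0⊕0⊕1 = 1
Syndrome (s8...s1) = 1111 → position 15.

1111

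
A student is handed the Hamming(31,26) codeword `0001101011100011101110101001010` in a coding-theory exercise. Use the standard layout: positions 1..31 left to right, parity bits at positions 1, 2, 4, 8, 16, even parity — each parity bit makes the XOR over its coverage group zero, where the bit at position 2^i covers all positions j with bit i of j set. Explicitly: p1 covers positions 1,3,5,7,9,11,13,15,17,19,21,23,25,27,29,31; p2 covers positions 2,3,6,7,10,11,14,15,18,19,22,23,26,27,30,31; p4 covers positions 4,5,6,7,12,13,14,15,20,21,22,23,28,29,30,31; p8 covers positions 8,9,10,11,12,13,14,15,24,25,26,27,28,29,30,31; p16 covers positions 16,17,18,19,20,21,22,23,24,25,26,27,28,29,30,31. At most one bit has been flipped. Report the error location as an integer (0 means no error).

30

s1: b1⊕b3⊕b5⊕b7⊕b9⊕b11⊕b13⊕b15⊕b17⊕b19⊕b21⊕b23⊕b25⊕b27⊕b29⊕b31 = 0⊕0⊕1⊕1⊕1⊕1⊕0⊕1⊕1⊕1⊕1⊕1⊕1⊕0⊕0⊕0 = 0
s2: b2⊕b3⊕b6⊕b7⊕b10⊕b11⊕b14⊕b15⊕b18⊕b19⊕b22⊕b23⊕b26⊕b27⊕b30⊕b31 = 0⊕0⊕0⊕1⊕1⊕1⊕0⊕1⊕0⊕1⊕0⊕1⊕0⊕0⊕1⊕0 = 1
s4: b4⊕b5⊕b6⊕b7⊕b12⊕b13⊕b14⊕b15⊕b20⊕b21⊕b22⊕b23⊕b28⊕b29⊕b30⊕b31 = 1⊕1⊕0⊕1⊕0⊕0⊕0⊕1⊕1⊕1⊕0⊕1⊕1⊕0⊕1⊕0 = 1
s8: b8⊕b9⊕b10⊕b11⊕b12⊕b13⊕b14⊕b15⊕b24⊕b25⊕b26⊕b27⊕b28⊕b29⊕b30⊕b31 = 0⊕1⊕1⊕1⊕0⊕0⊕0⊕1⊕0⊕1⊕0⊕0⊕1⊕0⊕1⊕0 = 1
s16: b16⊕b17⊕b18⊕b19⊕b20⊕b21⊕b22⊕b23⊕b24⊕b25⊕b26⊕b27⊕b28⊕b29⊕b30⊕b31 = 1⊕1⊕0⊕1⊕1⊕1⊕0⊕1⊕0⊕1⊕0⊕0⊕1⊕0⊕1⊕0 = 1
Syndrome (s16...s1) = 11110 → position 30.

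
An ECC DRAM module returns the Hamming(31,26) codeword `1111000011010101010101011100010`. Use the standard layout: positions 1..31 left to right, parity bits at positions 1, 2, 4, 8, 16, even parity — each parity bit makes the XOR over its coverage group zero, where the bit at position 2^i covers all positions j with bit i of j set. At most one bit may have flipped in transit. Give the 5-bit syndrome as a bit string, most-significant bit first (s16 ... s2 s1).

s1: b1⊕b3⊕b5⊕b7⊕b9⊕b11⊕b13⊕b15⊕b17⊕b19⊕b21⊕b23⊕b25⊕b27⊕b29⊕b31 = 1⊕1⊕0⊕0⊕1⊕0⊕0⊕0⊕0⊕0⊕0⊕0⊕1⊕0⊕0⊕0 = 0
s2: b2⊕b3⊕b6⊕b7⊕b10⊕b11⊕b14⊕b15⊕b18⊕b19⊕b22⊕b23⊕b26⊕b27⊕b30⊕b31 = 1⊕1⊕0⊕0⊕1⊕0⊕1⊕0⊕1⊕0⊕1⊕0⊕1⊕0⊕1⊕0 = 0
s4: b4⊕b5⊕b6⊕b7⊕b12⊕b13⊕b14⊕b15⊕b20⊕b21⊕b22⊕b23⊕b28⊕b29⊕b30⊕b31 = 1⊕0⊕0⊕0⊕1⊕0⊕1⊕0⊕1⊕0⊕1⊕0⊕0⊕0⊕1⊕0 = 0
s8: b8⊕b9⊕b10⊕b11⊕b12⊕b13⊕b14⊕b15⊕b24⊕b25⊕b26⊕b27⊕b28⊕b29⊕b30⊕b31 = 0⊕1⊕1⊕0⊕1⊕0⊕1⊕0⊕1⊕1⊕1⊕0⊕0⊕0⊕1⊕0 = 0
s16: b16⊕b17⊕b18⊕b19⊕b20⊕b21⊕b22⊕b23⊕b24⊕b25⊕b26⊕b27⊕b28⊕b29⊕b30⊕b31 = 1⊕0⊕1⊕0⊕1⊕0⊕1⊕0⊕1⊕1⊕1⊕0⊕0⊕0⊕1⊕0 = 0
Syndrome (s16...s1) = 00000 → position 0 (no error).

00000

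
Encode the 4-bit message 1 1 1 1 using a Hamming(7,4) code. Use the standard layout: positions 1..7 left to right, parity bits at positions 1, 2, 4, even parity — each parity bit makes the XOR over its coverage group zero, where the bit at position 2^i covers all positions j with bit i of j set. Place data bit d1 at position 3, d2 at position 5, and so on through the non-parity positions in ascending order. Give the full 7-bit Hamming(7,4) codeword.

Place data bits at non-power-of-two positions: b3=1, b5=1, b6=1, b7=1.
p1 = XOR of data positions {3,5,7} = 1⊕1⊕1 = 1
p2 = XOR of data positions {3,6,7} = 1⊕1⊕1 = 1
p4 = XOR of data positions {5,6,7} = 1⊕1⊕1 = 1
Codeword b1..b7 = 1111111

1111111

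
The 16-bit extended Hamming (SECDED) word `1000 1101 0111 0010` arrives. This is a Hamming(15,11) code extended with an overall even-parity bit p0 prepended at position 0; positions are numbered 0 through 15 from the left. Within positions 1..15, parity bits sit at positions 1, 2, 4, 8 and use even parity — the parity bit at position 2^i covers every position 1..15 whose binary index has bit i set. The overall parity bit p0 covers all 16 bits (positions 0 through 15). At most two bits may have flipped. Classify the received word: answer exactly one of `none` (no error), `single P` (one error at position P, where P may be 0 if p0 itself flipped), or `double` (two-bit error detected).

none

s1: b1⊕b3⊕b5⊕b7⊕b9⊕b11⊕b13⊕b15 = 0⊕0⊕1⊕1⊕1⊕1⊕0⊕0 = 0
s2: b2⊕b3⊕b6⊕b7⊕b10⊕b11⊕b14⊕b15 = 0⊕0⊕0⊕1⊕1⊕1⊕1⊕0 = 0
s4: b4⊕b5⊕b6⊕b7⊕b12⊕b13⊕b14⊕b15 = 1⊕1⊕0⊕1⊕0⊕0⊕1⊕0 = 0
s8: b8⊕b9⊕b10⊕b11⊕b12⊕b13⊕b14⊕b15 = 0⊕1⊕1⊕1⊕0⊕0⊕1⊕0 = 0
Syndrome (s8...s1) = 0000 → position 0 (no error).
Overall parity (XOR of all 16 bits, including p0): 1⊕0⊕0⊕0⊕1⊕1⊕0⊕1⊕0⊕1⊕1⊕1⊕0⊕0⊕1⊕0 = 0
Overall=0, syndrome position=0 → no error.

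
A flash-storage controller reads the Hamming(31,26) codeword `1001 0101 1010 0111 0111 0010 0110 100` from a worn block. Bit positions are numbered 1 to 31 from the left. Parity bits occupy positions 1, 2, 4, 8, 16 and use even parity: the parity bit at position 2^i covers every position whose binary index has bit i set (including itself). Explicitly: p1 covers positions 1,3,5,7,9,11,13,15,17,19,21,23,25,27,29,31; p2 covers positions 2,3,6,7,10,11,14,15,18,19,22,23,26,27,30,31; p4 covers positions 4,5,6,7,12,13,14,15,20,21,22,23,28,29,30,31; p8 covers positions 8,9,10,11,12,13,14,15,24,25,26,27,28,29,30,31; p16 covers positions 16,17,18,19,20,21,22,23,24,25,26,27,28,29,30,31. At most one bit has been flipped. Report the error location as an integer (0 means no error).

6

s1: b1⊕b3⊕b5⊕b7⊕b9⊕b11⊕b13⊕b15⊕b17⊕b19⊕b21⊕b23⊕b25⊕b27⊕b29⊕b31 = 1⊕0⊕0⊕0⊕1⊕1⊕0⊕1⊕0⊕1⊕0⊕1⊕0⊕1⊕1⊕0 = 0
s2: b2⊕b3⊕b6⊕b7⊕b10⊕b11⊕b14⊕b15⊕b18⊕b19⊕b22⊕b23⊕b26⊕b27⊕b30⊕b31 = 0⊕0⊕1⊕0⊕0⊕1⊕1⊕1⊕1⊕1⊕0⊕1⊕1⊕1⊕0⊕0 = 1
s4: b4⊕b5⊕b6⊕b7⊕b12⊕b13⊕b14⊕b15⊕b20⊕b21⊕b22⊕b23⊕b28⊕b29⊕b30⊕b31 = 1⊕0⊕1⊕0⊕0⊕0⊕1⊕1⊕1⊕0⊕0⊕1⊕0⊕1⊕0⊕0 = 1
s8: b8⊕b9⊕b10⊕b11⊕b12⊕b13⊕b14⊕b15⊕b24⊕b25⊕b26⊕b27⊕b28⊕b29⊕b30⊕b31 = 1⊕1⊕0⊕1⊕0⊕0⊕1⊕1⊕0⊕0⊕1⊕1⊕0⊕1⊕0⊕0 = 0
s16: b16⊕b17⊕b18⊕b19⊕b20⊕b21⊕b22⊕b23⊕b24⊕b25⊕b26⊕b27⊕b28⊕b29⊕b30⊕b31 = 1⊕0⊕1⊕1⊕1⊕0⊕0⊕1⊕0⊕0⊕1⊕1⊕0⊕1⊕0⊕0 = 0
Syndrome (s16...s1) = 00110 → position 6.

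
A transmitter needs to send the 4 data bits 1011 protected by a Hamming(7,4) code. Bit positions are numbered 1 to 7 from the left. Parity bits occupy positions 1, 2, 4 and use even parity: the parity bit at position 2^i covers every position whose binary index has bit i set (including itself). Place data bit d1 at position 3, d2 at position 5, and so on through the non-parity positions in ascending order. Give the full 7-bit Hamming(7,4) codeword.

Place data bits at non-power-of-two positions: b3=1, b5=0, b6=1, b7=1.
p1 = XOR of data positions {3,5,7} = 1⊕0⊕1 = 0
p2 = XOR of data positions {3,6,7} = 1⊕1⊕1 = 1
p4 = XOR of data positions {5,6,7} = 0⊕1⊕1 = 0
Codeword b1..b7 = 0110011

0110011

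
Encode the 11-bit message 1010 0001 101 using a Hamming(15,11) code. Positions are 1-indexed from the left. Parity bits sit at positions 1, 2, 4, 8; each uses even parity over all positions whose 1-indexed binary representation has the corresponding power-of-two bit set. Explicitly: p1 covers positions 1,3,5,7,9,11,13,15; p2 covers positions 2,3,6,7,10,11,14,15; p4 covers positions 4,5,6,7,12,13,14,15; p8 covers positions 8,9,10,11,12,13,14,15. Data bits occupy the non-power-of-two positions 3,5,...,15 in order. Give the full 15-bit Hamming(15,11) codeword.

Place data bits at non-power-of-two positions: b3=1, b5=0, b6=1, b7=0, b9=0, b10=0, b11=0, b12=1, b13=1, b14=0, b15=1.
p1 = XOR of data positions {3,5,7,9,11,13,15} = 1⊕0⊕0⊕0⊕0⊕1⊕1 = 1
p2 = XOR of data positions {3,6,7,10,11,14,15} = 1⊕1⊕0⊕0⊕0⊕0⊕1 = 1
p4 = XOR of data positions {5,6,7,12,13,14,15} = 0⊕1⊕0⊕1⊕1⊕0⊕1 = 0
p8 = XOR of data positions {9,10,11,12,13,14,15} = 0⊕0⊕0⊕1⊕1⊕0⊕1 = 1
Codeword b1..b15 = 111001010001101

111001010001101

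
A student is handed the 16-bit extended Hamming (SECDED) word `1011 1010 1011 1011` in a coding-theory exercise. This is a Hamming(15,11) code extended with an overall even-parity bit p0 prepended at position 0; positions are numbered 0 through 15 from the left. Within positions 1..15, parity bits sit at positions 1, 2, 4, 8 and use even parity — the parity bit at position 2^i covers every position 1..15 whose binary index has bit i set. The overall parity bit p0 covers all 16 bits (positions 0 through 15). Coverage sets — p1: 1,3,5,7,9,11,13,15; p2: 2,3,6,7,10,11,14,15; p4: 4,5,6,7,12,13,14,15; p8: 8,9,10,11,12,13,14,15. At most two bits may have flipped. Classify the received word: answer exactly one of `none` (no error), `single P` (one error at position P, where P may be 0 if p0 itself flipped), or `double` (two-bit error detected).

single 7

s1: b1⊕b3⊕b5⊕b7⊕b9⊕b11⊕b13⊕b15 = 0⊕1⊕0⊕0⊕0⊕1⊕0⊕1 = 1
s2: b2⊕b3⊕b6⊕b7⊕b10⊕b11⊕b14⊕b15 = 1⊕1⊕1⊕0⊕1⊕1⊕1⊕1 = 1
s4: b4⊕b5⊕b6⊕b7⊕b12⊕b13⊕b14⊕b15 = 1⊕0⊕1⊕0⊕1⊕0⊕1⊕1 = 1
s8: b8⊕b9⊕b10⊕b11⊕b12⊕b13⊕b14⊕b15 = 1⊕0⊕1⊕1⊕1⊕0⊕1⊕1 = 0
Syndrome (s8...s1) = 0111 → position 7.
Overall parity (XOR of all 16 bits, including p0): 1⊕0⊕1⊕1⊕1⊕0⊕1⊕0⊕1⊕0⊕1⊕1⊕1⊕0⊕1⊕1 = 1
Overall=1, syndrome position=7 → single-bit error at position 7.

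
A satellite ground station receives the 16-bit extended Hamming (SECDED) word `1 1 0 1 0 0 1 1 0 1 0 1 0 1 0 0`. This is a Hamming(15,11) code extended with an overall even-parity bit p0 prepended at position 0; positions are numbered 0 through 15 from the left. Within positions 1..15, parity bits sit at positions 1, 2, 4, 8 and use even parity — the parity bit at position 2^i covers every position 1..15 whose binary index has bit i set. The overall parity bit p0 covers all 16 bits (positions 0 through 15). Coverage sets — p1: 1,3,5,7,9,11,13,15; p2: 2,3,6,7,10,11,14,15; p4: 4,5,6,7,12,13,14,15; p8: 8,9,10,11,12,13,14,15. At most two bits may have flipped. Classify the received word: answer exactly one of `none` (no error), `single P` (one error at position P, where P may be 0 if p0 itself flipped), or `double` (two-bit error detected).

s1: b1⊕b3⊕b5⊕b7⊕b9⊕b11⊕b13⊕b15 = 1⊕1⊕0⊕1⊕1⊕1⊕1⊕0 = 0
s2: b2⊕b3⊕b6⊕b7⊕b10⊕b11⊕b14⊕b15 = 0⊕1⊕1⊕1⊕0⊕1⊕0⊕0 = 0
s4: b4⊕b5⊕b6⊕b7⊕b12⊕b13⊕b14⊕b15 = 0⊕0⊕1⊕1⊕0⊕1⊕0⊕0 = 1
s8: b8⊕b9⊕b10⊕b11⊕b12⊕b13⊕b14⊕b15 = 0⊕1⊕0⊕1⊕0⊕1⊕0⊕0 = 1
Syndrome (s8...s1) = 1100 → position 12.
Overall parity (XOR of all 16 bits, including p0): 1⊕1⊕0⊕1⊕0⊕0⊕1⊕1⊕0⊕1⊕0⊕1⊕0⊕1⊕0⊕0 = 0
Overall=0, syndrome position=12 → double-bit error detected (uncorrectable).

double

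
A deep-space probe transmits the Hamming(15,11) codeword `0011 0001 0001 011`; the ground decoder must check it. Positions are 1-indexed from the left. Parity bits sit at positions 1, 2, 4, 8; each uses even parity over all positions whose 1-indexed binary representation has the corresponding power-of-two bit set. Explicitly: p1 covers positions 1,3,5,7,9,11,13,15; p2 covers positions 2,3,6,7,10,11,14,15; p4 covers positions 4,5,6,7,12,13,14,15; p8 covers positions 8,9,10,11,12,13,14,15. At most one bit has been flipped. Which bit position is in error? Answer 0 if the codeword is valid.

2

s1: b1⊕b3⊕b5⊕b7⊕b9⊕b11⊕b13⊕b15 = 0⊕1⊕0⊕0⊕0⊕0⊕0⊕1 = 0
s2: b2⊕b3⊕b6⊕b7⊕b10⊕b11⊕b14⊕b15 = 0⊕1⊕0⊕0⊕0⊕0⊕1⊕1 = 1
s4: b4⊕b5⊕b6⊕b7⊕b12⊕b13⊕b14⊕b15 = 1⊕0⊕0⊕0⊕1⊕0⊕1⊕1 = 0
s8: b8⊕b9⊕b10⊕b11⊕b12⊕b13⊕b14⊕b15 = 1⊕0⊕0⊕0⊕1⊕0⊕1⊕1 = 0
Syndrome (s8...s1) = 0010 → position 2.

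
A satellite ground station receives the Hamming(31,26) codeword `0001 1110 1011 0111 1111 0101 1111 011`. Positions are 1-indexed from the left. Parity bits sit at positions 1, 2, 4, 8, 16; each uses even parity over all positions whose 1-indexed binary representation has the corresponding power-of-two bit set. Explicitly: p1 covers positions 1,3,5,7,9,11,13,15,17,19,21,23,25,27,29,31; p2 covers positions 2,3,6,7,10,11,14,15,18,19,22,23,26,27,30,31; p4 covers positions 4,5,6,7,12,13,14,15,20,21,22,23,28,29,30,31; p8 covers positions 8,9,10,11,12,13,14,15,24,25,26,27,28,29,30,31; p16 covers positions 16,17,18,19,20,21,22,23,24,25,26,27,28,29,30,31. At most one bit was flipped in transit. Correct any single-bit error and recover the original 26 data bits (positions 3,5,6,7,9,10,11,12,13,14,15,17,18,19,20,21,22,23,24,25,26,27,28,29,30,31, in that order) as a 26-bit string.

s1: b1⊕b3⊕b5⊕b7⊕b9⊕b11⊕b13⊕b15⊕b17⊕b19⊕b21⊕b23⊕b25⊕b27⊕b29⊕b31 = 0⊕0⊕1⊕1⊕1⊕1⊕0⊕1⊕1⊕1⊕0⊕0⊕1⊕1⊕0⊕1 = 0
s2: b2⊕b3⊕b6⊕b7⊕b10⊕b11⊕b14⊕b15⊕b18⊕b19⊕b22⊕b23⊕b26⊕b27⊕b30⊕b31 = 0⊕0⊕1⊕1⊕0⊕1⊕1⊕1⊕1⊕1⊕1⊕0⊕1⊕1⊕1⊕1 = 0
s4: b4⊕b5⊕b6⊕b7⊕b12⊕b13⊕b14⊕b15⊕b20⊕b21⊕b22⊕b23⊕b28⊕b29⊕b30⊕b31 = 1⊕1⊕1⊕1⊕1⊕0⊕1⊕1⊕1⊕0⊕1⊕0⊕1⊕0⊕1⊕1 = 0
s8: b8⊕b9⊕b10⊕b11⊕b12⊕b13⊕b14⊕b15⊕b24⊕b25⊕b26⊕b27⊕b28⊕b29⊕b30⊕b31 = 0⊕1⊕0⊕1⊕1⊕0⊕1⊕1⊕1⊕1⊕1⊕1⊕1⊕0⊕1⊕1 = 0
s16: b16⊕b17⊕b18⊕b19⊕b20⊕b21⊕b22⊕b23⊕b24⊕b25⊕b26⊕b27⊕b28⊕b29⊕b30⊕b31 = 1⊕1⊕1⊕1⊕1⊕0⊕1⊕0⊕1⊕1⊕1⊕1⊕1⊕0⊕1⊕1 = 1
Syndrome (s16...s1) = 10000 → position 16.
Flip bit 16: corrected codeword = 0001111010110110111101011111011
Data bits at positions 3,5,6,7,9,10,11,12,13,14,15,17,18,19,20,21,22,23,24,25,26,27,28,29,30,31: 01111011011111101011111011

01111011011111101011111011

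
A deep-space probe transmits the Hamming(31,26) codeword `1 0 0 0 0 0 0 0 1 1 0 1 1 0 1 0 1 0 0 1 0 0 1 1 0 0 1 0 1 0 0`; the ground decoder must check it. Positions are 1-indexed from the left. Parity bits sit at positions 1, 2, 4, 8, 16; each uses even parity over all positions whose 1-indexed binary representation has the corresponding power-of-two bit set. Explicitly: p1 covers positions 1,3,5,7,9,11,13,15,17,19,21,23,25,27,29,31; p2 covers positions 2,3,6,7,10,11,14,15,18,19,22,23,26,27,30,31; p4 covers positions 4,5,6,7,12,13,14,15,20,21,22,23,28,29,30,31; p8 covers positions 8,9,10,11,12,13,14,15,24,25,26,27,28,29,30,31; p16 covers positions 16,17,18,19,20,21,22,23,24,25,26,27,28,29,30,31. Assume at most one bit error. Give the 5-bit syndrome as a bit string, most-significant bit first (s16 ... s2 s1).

00000

s1: b1⊕b3⊕b5⊕b7⊕b9⊕b11⊕b13⊕b15⊕b17⊕b19⊕b21⊕b23⊕b25⊕b27⊕b29⊕b31 = 1⊕0⊕0⊕0⊕1⊕0⊕1⊕1⊕1⊕0⊕0⊕1⊕0⊕1⊕1⊕0 = 0
s2: b2⊕b3⊕b6⊕b7⊕b10⊕b11⊕b14⊕b15⊕b18⊕b19⊕b22⊕b23⊕b26⊕b27⊕b30⊕b31 = 0⊕0⊕0⊕0⊕1⊕0⊕0⊕1⊕0⊕0⊕0⊕1⊕0⊕1⊕0⊕0 = 0
s4: b4⊕b5⊕b6⊕b7⊕b12⊕b13⊕b14⊕b15⊕b20⊕b21⊕b22⊕b23⊕b28⊕b29⊕b30⊕b31 = 0⊕0⊕0⊕0⊕1⊕1⊕0⊕1⊕1⊕0⊕0⊕1⊕0⊕1⊕0⊕0 = 0
s8: b8⊕b9⊕b10⊕b11⊕b12⊕b13⊕b14⊕b15⊕b24⊕b25⊕b26⊕b27⊕b28⊕b29⊕b30⊕b31 = 0⊕1⊕1⊕0⊕1⊕1⊕0⊕1⊕1⊕0⊕0⊕1⊕0⊕1⊕0⊕0 = 0
s16: b16⊕b17⊕b18⊕b19⊕b20⊕b21⊕b22⊕b23⊕b24⊕b25⊕b26⊕b27⊕b28⊕b29⊕b30⊕b31 = 0⊕1⊕0⊕0⊕1⊕0⊕0⊕1⊕1⊕0⊕0⊕1⊕0⊕1⊕0⊕0 = 0
Syndrome (s16...s1) = 00000 → position 0 (no error).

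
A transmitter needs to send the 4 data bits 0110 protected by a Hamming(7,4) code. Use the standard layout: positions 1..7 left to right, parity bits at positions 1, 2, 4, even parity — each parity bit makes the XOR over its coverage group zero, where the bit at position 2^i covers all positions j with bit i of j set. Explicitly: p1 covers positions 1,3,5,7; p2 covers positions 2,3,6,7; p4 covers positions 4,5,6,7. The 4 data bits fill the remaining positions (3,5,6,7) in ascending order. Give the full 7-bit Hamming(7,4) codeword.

1100110

Place data bits at non-power-of-two positions: b3=0, b5=1, b6=1, b7=0.
p1 = XOR of data positions {3,5,7} = 0⊕1⊕0 = 1
p2 = XOR of data positions {3,6,7} = 0⊕1⊕0 = 1
p4 = XOR of data positions {5,6,7} = 1⊕1⊕0 = 0
Codeword b1..b7 = 1100110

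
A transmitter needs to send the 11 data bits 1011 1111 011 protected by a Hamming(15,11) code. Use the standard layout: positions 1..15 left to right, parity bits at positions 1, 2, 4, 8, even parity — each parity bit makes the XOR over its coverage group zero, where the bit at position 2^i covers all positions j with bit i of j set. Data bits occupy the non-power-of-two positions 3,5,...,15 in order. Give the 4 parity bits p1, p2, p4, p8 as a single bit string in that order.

1110

Place data bits at non-power-of-two positions: b3=1, b5=0, b6=1, b7=1, b9=1, b10=1, b11=1, b12=1, b13=0, b14=1, b15=1.
p1 = XOR of data positions {3,5,7,9,11,13,15} = 1⊕0⊕1⊕1⊕1⊕0⊕1 = 1
p2 = XOR of data positions {3,6,7,10,11,14,15} = 1⊕1⊕1⊕1⊕1⊕1⊕1 = 1
p4 = XOR of data positions {5,6,7,12,13,14,15} = 0⊕1⊕1⊕1⊕0⊕1⊕1 = 1
p8 = XOR of data positions {9,10,11,12,13,14,15} = 1⊕1⊕1⊕1⊕0⊕1⊕1 = 0
Parity bits p1,p2,p4,p8 = 1110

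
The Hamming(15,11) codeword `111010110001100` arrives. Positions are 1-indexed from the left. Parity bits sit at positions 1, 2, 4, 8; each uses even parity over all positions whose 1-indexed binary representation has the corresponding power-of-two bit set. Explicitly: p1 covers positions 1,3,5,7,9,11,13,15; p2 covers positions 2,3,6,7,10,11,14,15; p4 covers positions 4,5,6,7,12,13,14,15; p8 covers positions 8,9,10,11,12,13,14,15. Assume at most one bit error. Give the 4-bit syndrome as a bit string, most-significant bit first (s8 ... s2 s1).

s1: b1⊕b3⊕b5⊕b7⊕b9⊕b11⊕b13⊕b15 = 1⊕1⊕1⊕1⊕0⊕0⊕1⊕0 = 1
s2: b2⊕b3⊕b6⊕b7⊕b10⊕b11⊕b14⊕b15 = 1⊕1⊕0⊕1⊕0⊕0⊕0⊕0 = 1
s4: b4⊕b5⊕b6⊕b7⊕b12⊕b13⊕b14⊕b15 = 0⊕1⊕0⊕1⊕1⊕1⊕0⊕0 = 0
s8: b8⊕b9⊕b10⊕b11⊕b12⊕b13⊕b14⊕b15 = 1⊕0⊕0⊕0⊕1⊕1⊕0⊕0 = 1
Syndrome (s8...s1) = 1011 → position 11.

1011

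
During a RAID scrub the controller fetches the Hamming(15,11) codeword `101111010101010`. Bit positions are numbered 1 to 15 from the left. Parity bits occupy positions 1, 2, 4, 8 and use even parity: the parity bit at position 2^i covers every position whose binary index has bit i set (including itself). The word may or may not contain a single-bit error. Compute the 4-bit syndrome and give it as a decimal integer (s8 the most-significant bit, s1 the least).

s1: b1⊕b3⊕b5⊕b7⊕b9⊕b11⊕b13⊕b15 = 1⊕1⊕1⊕0⊕0⊕0⊕0⊕0 = 1
s2: b2⊕b3⊕b6⊕b7⊕b10⊕b11⊕b14⊕b15 = 0⊕1⊕1⊕0⊕1⊕0⊕1⊕0 = 0
s4: b4⊕b5⊕b6⊕b7⊕b12⊕b13⊕b14⊕b15 = 1⊕1⊕1⊕0⊕1⊕0⊕1⊕0 = 1
s8: b8⊕b9⊕b10⊕b11⊕b12⊕b13⊕b14⊕b15 = 1⊕0⊕1⊕0⊕1⊕0⊕1⊕0 = 0
Syndrome (s8...s1) = 0101 → position 5.

5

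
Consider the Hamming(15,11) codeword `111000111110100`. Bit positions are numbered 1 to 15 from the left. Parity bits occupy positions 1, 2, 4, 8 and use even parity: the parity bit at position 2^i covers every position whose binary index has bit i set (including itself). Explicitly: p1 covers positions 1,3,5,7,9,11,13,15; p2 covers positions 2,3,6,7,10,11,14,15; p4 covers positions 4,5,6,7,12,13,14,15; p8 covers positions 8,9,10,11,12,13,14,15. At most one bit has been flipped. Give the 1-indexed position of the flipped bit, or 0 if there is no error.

10

s1: b1⊕b3⊕b5⊕b7⊕b9⊕b11⊕b13⊕b15 = 1⊕1⊕0⊕1⊕1⊕1⊕1⊕0 = 0
s2: b2⊕b3⊕b6⊕b7⊕b10⊕b11⊕b14⊕b15 = 1⊕1⊕0⊕1⊕1⊕1⊕0⊕0 = 1
s4: b4⊕b5⊕b6⊕b7⊕b12⊕b13⊕b14⊕b15 = 0⊕0⊕0⊕1⊕0⊕1⊕0⊕0 = 0
s8: b8⊕b9⊕b10⊕b11⊕b12⊕b13⊕b14⊕b15 = 1⊕1⊕1⊕1⊕0⊕1⊕0⊕0 = 1
Syndrome (s8...s1) = 1010 → position 10.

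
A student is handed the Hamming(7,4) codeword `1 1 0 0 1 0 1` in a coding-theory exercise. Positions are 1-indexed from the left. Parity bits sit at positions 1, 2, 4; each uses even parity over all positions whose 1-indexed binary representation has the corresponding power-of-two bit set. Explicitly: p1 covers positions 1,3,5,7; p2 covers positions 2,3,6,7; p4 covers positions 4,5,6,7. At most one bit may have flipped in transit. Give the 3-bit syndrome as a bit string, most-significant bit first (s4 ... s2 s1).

s1: b1⊕b3⊕b5⊕b7 = 1⊕0⊕1⊕1 = 1
s2: b2⊕b3⊕b6⊕b7 = 1⊕0⊕0⊕1 = 0
s4: b4⊕b5⊕b6⊕b7 = 0⊕1⊕0⊕1 = 0
Syndrome (s4...s1) = 001 → position 1.

001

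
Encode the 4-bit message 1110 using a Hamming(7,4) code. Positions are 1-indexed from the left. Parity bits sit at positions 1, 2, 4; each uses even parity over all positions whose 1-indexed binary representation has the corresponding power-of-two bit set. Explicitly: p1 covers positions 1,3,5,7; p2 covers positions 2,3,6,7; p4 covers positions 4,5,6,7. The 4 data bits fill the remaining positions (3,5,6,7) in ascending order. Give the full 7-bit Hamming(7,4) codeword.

0010110

Place data bits at non-power-of-two positions: b3=1, b5=1, b6=1, b7=0.
p1 = XOR of data positions {3,5,7} = 1⊕1⊕0 = 0
p2 = XOR of data positions {3,6,7} = 1⊕1⊕0 = 0
p4 = XOR of data positions {5,6,7} = 1⊕1⊕0 = 0
Codeword b1..b7 = 0010110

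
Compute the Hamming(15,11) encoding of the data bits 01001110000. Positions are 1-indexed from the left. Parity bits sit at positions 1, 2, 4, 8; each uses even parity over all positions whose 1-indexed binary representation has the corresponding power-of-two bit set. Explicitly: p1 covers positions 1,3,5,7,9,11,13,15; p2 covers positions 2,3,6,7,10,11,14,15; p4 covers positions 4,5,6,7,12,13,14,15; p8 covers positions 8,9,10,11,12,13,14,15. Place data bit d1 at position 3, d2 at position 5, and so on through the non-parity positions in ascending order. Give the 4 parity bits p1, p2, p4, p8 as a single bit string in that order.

Place data bits at non-power-of-two positions: b3=0, b5=1, b6=0, b7=0, b9=1, b10=1, b11=1, b12=0, b13=0, b14=0, b15=0.
p1 = XOR of data positions {3,5,7,9,11,13,15} = 0⊕1⊕0⊕1⊕1⊕0⊕0 = 1
p2 = XOR of data positions {3,6,7,10,11,14,15} = 0⊕0⊕0⊕1⊕1⊕0⊕0 = 0
p4 = XOR of data positions {5,6,7,12,13,14,15} = 1⊕0⊕0⊕0⊕0⊕0⊕0 = 1
p8 = XOR of data positions {9,10,11,12,13,14,15} = 1⊕1⊕1⊕0⊕0⊕0⊕0 = 1
Parity bits p1,p2,p4,p8 = 1011

1011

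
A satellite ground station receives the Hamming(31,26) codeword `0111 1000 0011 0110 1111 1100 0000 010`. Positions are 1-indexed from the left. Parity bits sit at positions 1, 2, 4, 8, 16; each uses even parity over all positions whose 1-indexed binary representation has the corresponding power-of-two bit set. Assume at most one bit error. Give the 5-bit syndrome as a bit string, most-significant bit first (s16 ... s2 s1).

s1: b1⊕b3⊕b5⊕b7⊕b9⊕b11⊕b13⊕b15⊕b17⊕b19⊕b21⊕b23⊕b25⊕b27⊕b29⊕b31 = 0⊕1⊕1⊕0⊕0⊕1⊕0⊕1⊕1⊕1⊕1⊕0⊕0⊕0⊕0⊕0 = 1
s2: b2⊕b3⊕b6⊕b7⊕b10⊕b11⊕b14⊕b15⊕b18⊕b19⊕b22⊕b23⊕b26⊕b27⊕b30⊕b31 = 1⊕1⊕0⊕0⊕0⊕1⊕1⊕1⊕1⊕1⊕1⊕0⊕0⊕0⊕1⊕0 = 1
s4: b4⊕b5⊕b6⊕b7⊕b12⊕b13⊕b14⊕b15⊕b20⊕b21⊕b22⊕b23⊕b28⊕b29⊕b30⊕b31 = 1⊕1⊕0⊕0⊕1⊕0⊕1⊕1⊕1⊕1⊕1⊕0⊕0⊕0⊕1⊕0 = 1
s8: b8⊕b9⊕b10⊕b11⊕b12⊕b13⊕b14⊕b15⊕b24⊕b25⊕b26⊕b27⊕b28⊕b29⊕b30⊕b31 = 0⊕0⊕0⊕1⊕1⊕0⊕1⊕1⊕0⊕0⊕0⊕0⊕0⊕0⊕1⊕0 = 1
s16: b16⊕b17⊕b18⊕b19⊕b20⊕b21⊕b22⊕b23⊕b24⊕b25⊕b26⊕b27⊕b28⊕b29⊕b30⊕b31 = 0⊕1⊕1⊕1⊕1⊕1⊕1⊕0⊕0⊕0⊕0⊕0⊕0⊕0⊕1⊕0 = 1
Syndrome (s16...s1) = 11111 → position 31.

11111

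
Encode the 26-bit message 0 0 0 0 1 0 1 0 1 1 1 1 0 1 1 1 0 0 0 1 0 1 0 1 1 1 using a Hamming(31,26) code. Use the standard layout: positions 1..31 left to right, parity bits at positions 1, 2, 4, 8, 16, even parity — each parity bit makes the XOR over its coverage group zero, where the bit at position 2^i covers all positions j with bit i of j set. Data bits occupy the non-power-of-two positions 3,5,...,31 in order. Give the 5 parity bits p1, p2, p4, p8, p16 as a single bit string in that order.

11001

Place data bits at non-power-of-two positions: b3=0, b5=0, b6=0, b7=0, b9=1, b10=0, b11=1, b12=0, b13=1, b14=1, b15=1, b17=1, b18=0, b19=1, b20=1, b21=1, b22=0, b23=0, b24=0, b25=1, b26=0, b27=1, b28=0, b29=1, b30=1, b31=1.
p1 = XOR of data positions {3,5,7,9,11,13,15,17,19,21,23,25,27,29,31} = 0⊕0⊕0⊕1⊕1⊕1⊕1⊕1⊕1⊕1⊕0⊕1⊕1⊕1⊕1 = 1
p2 = XOR of data positions {3,6,7,10,11,14,15,18,19,22,23,26,27,30,31} = 0⊕0⊕0⊕0⊕1⊕1⊕1⊕0⊕1⊕0⊕0⊕0⊕1⊕1⊕1 = 1
p4 = XOR of data positions {5,6,7,12,13,14,15,20,21,22,23,28,29,30,31} = 0⊕0⊕0⊕0⊕1⊕1⊕1⊕1⊕1⊕0⊕0⊕0⊕1⊕1⊕1 = 0
p8 = XOR of data positions {9,10,11,12,13,14,15,24,25,26,27,28,29,30,31} = 1⊕0⊕1⊕0⊕1⊕1⊕1⊕0⊕1⊕0⊕1⊕0⊕1⊕1⊕1 = 0
p16 = XOR of data positions {17,18,19,20,21,22,23,24,25,26,27,28,29,30,31} = 1⊕0⊕1⊕1⊕1⊕0⊕0⊕0⊕1⊕0⊕1⊕0⊕1⊕1⊕1 = 1
Parity bits p1,p2,p4,p8,p16 = 11001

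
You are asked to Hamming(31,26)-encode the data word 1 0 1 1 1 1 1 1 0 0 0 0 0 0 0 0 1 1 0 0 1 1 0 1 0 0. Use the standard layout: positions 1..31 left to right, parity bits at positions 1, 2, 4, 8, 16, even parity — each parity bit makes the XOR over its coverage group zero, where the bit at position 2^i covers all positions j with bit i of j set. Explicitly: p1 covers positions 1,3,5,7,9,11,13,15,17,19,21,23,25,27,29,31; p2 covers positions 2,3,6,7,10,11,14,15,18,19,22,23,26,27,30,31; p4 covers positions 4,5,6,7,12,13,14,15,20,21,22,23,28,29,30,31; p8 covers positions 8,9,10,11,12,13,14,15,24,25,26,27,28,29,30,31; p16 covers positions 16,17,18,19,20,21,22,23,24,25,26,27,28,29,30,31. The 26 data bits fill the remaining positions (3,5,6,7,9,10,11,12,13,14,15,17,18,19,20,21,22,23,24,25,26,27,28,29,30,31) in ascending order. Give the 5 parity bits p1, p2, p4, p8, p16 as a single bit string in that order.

11011

Place data bits at non-power-of-two positions: b3=1, b5=0, b6=1, b7=1, b9=1, b10=1, b11=1, b12=1, b13=0, b14=0, b15=0, b17=0, b18=0, b19=0, b20=0, b21=0, b22=1, b23=1, b24=0, b25=0, b26=1, b27=1, b28=0, b29=1, b30=0, b31=0.
p1 = XOR of data positions {3,5,7,9,11,13,15,17,19,21,23,25,27,29,31} = 1⊕0⊕1⊕1⊕1⊕0⊕0⊕0⊕0⊕0⊕1⊕0⊕1⊕1⊕0 = 1
p2 = XOR of data positions {3,6,7,10,11,14,15,18,19,22,23,26,27,30,31} = 1⊕1⊕1⊕1⊕1⊕0⊕0⊕0⊕0⊕1⊕1⊕1⊕1⊕0⊕0 = 1
p4 = XOR of data positions {5,6,7,12,13,14,15,20,21,22,23,28,29,30,31} = 0⊕1⊕1⊕1⊕0⊕0⊕0⊕0⊕0⊕1⊕1⊕0⊕1⊕0⊕0 = 0
p8 = XOR of data positions {9,10,11,12,13,14,15,24,25,26,27,28,29,30,31} = 1⊕1⊕1⊕1⊕0⊕0⊕0⊕0⊕0⊕1⊕1⊕0⊕1⊕0⊕0 = 1
p16 = XOR of data positions {17,18,19,20,21,22,23,24,25,26,27,28,29,30,31} = 0⊕0⊕0⊕0⊕0⊕1⊕1⊕0⊕0⊕1⊕1⊕0⊕1⊕0⊕0 = 1
Parity bits p1,p2,p4,p8,p16 = 11011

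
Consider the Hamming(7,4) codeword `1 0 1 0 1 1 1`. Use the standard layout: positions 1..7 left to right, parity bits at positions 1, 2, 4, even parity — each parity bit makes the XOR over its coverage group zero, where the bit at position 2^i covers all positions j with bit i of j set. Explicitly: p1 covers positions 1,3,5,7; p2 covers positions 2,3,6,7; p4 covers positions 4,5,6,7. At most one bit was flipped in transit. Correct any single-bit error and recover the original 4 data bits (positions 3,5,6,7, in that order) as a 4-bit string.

s1: b1⊕b3⊕b5⊕b7 = 1⊕1⊕1⊕1 = 0
s2: b2⊕b3⊕b6⊕b7 = 0⊕1⊕1⊕1 = 1
s4: b4⊕b5⊕b6⊕b7 = 0⊕1⊕1⊕1 = 1
Syndrome (s4...s1) = 110 → position 6.
Flip bit 6: corrected codeword = 1010101
Data bits at positions 3,5,6,7: 1101

1101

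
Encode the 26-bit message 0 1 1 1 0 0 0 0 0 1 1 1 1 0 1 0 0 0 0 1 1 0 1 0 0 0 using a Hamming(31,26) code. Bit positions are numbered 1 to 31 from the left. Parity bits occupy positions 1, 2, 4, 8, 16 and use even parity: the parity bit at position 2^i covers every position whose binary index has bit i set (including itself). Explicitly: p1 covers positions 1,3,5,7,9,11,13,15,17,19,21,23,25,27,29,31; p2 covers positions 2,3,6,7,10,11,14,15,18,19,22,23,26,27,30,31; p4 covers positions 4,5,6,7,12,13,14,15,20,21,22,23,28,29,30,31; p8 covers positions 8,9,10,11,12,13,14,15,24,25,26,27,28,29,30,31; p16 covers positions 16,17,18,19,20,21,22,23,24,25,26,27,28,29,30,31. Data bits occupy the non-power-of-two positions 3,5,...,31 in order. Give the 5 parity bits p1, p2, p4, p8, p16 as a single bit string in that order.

10110

Place data bits at non-power-of-two positions: b3=0, b5=1, b6=1, b7=1, b9=0, b10=0, b11=0, b12=0, b13=0, b14=1, b15=1, b17=1, b18=1, b19=0, b20=1, b21=0, b22=0, b23=0, b24=0, b25=1, b26=1, b27=0, b28=1, b29=0, b30=0, b31=0.
p1 = XOR of data positions {3,5,7,9,11,13,15,17,19,21,23,25,27,29,31} = 0⊕1⊕1⊕0⊕0⊕0⊕1⊕1⊕0⊕0⊕0⊕1⊕0⊕0⊕0 = 1
p2 = XOR of data positions {3,6,7,10,11,14,15,18,19,22,23,26,27,30,31} = 0⊕1⊕1⊕0⊕0⊕1⊕1⊕1⊕0⊕0⊕0⊕1⊕0⊕0⊕0 = 0
p4 = XOR of data positions {5,6,7,12,13,14,15,20,21,22,23,28,29,30,31} = 1⊕1⊕1⊕0⊕0⊕1⊕1⊕1⊕0⊕0⊕0⊕1⊕0⊕0⊕0 = 1
p8 = XOR of data positions {9,10,11,12,13,14,15,24,25,26,27,28,29,30,31} = 0⊕0⊕0⊕0⊕0⊕1⊕1⊕0⊕1⊕1⊕0⊕1⊕0⊕0⊕0 = 1
p16 = XOR of data positions {17,18,19,20,21,22,23,24,25,26,27,28,29,30,31} = 1⊕1⊕0⊕1⊕0⊕0⊕0⊕0⊕1⊕1⊕0⊕1⊕0⊕0⊕0 = 0
Parity bits p1,p2,p4,p8,p16 = 10110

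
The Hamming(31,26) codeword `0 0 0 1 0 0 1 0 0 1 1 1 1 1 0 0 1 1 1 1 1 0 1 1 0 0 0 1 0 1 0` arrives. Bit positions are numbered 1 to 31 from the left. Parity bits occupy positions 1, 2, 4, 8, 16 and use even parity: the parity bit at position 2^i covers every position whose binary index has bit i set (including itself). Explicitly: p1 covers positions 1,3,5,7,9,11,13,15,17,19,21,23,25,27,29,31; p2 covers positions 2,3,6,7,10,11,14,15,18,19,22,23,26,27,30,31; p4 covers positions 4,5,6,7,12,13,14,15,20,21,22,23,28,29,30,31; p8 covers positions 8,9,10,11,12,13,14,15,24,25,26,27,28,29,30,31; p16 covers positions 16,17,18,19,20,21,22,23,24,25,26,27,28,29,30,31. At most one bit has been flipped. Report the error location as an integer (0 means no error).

s1: b1⊕b3⊕b5⊕b7⊕b9⊕b11⊕b13⊕b15⊕b17⊕b19⊕b21⊕b23⊕b25⊕b27⊕b29⊕b31 = 0⊕0⊕0⊕1⊕0⊕1⊕1⊕0⊕1⊕1⊕1⊕1⊕0⊕0⊕0⊕0 = 1
s2: b2⊕b3⊕b6⊕b7⊕b10⊕b11⊕b14⊕b15⊕b18⊕b19⊕b22⊕b23⊕b26⊕b27⊕b30⊕b31 = 0⊕0⊕0⊕1⊕1⊕1⊕1⊕0⊕1⊕1⊕0⊕1⊕0⊕0⊕1⊕0 = 0
s4: b4⊕b5⊕b6⊕b7⊕b12⊕b13⊕b14⊕b15⊕b20⊕b21⊕b22⊕b23⊕b28⊕b29⊕b30⊕b31 = 1⊕0⊕0⊕1⊕1⊕1⊕1⊕0⊕1⊕1⊕0⊕1⊕1⊕0⊕1⊕0 = 0
s8: b8⊕b9⊕b10⊕b11⊕b12⊕b13⊕b14⊕b15⊕b24⊕b25⊕b26⊕b27⊕b28⊕b29⊕b30⊕b31 = 0⊕0⊕1⊕1⊕1⊕1⊕1⊕0⊕1⊕0⊕0⊕0⊕1⊕0⊕1⊕0 = 0
s16: b16⊕b17⊕b18⊕b19⊕b20⊕b21⊕b22⊕b23⊕b24⊕b25⊕b26⊕b27⊕b28⊕b29⊕b30⊕b31 = 0⊕1⊕1⊕1⊕1⊕1⊕0⊕1⊕1⊕0⊕0⊕0⊕1⊕0⊕1⊕0 = 1
Syndrome (s16...s1) = 10001 → position 17.

17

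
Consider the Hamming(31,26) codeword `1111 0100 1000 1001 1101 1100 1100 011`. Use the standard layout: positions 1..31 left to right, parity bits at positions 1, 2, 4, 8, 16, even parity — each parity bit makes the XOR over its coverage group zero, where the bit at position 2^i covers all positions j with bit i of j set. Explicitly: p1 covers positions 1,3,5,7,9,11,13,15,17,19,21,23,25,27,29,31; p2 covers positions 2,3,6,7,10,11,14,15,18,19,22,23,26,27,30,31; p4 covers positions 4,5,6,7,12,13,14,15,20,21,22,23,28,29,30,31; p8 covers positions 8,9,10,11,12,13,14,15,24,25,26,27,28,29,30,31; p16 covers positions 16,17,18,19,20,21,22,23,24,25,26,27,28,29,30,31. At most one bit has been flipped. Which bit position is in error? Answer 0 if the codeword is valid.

0

s1: b1⊕b3⊕b5⊕b7⊕b9⊕b11⊕b13⊕b15⊕b17⊕b19⊕b21⊕b23⊕b25⊕b27⊕b29⊕b31 = 1⊕1⊕0⊕0⊕1⊕0⊕1⊕0⊕1⊕0⊕1⊕0⊕1⊕0⊕0⊕1 = 0
s2: b2⊕b3⊕b6⊕b7⊕b10⊕b11⊕b14⊕b15⊕b18⊕b19⊕b22⊕b23⊕b26⊕b27⊕b30⊕b31 = 1⊕1⊕1⊕0⊕0⊕0⊕0⊕0⊕1⊕0⊕1⊕0⊕1⊕0⊕1⊕1 = 0
s4: b4⊕b5⊕b6⊕b7⊕b12⊕b13⊕b14⊕b15⊕b20⊕b21⊕b22⊕b23⊕b28⊕b29⊕b30⊕b31 = 1⊕0⊕1⊕0⊕0⊕1⊕0⊕0⊕1⊕1⊕1⊕0⊕0⊕0⊕1⊕1 = 0
s8: b8⊕b9⊕b10⊕b11⊕b12⊕b13⊕b14⊕b15⊕b24⊕b25⊕b26⊕b27⊕b28⊕b29⊕b30⊕b31 = 0⊕1⊕0⊕0⊕0⊕1⊕0⊕0⊕0⊕1⊕1⊕0⊕0⊕0⊕1⊕1 = 0
s16: b16⊕b17⊕b18⊕b19⊕b20⊕b21⊕b22⊕b23⊕b24⊕b25⊕b26⊕b27⊕b28⊕b29⊕b30⊕b31 = 1⊕1⊕1⊕0⊕1⊕1⊕1⊕0⊕0⊕1⊕1⊕0⊕0⊕0⊕1⊕1 = 0
Syndrome (s16...s1) = 00000 → position 0 (no error).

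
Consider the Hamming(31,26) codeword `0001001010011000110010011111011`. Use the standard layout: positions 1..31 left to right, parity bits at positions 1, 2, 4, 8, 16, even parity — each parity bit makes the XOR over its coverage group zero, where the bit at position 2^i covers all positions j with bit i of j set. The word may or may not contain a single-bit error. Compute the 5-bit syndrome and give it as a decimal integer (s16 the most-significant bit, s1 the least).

0

s1: b1⊕b3⊕b5⊕b7⊕b9⊕b11⊕b13⊕b15⊕b17⊕b19⊕b21⊕b23⊕b25⊕b27⊕b29⊕b31 = 0⊕0⊕0⊕1⊕1⊕0⊕1⊕0⊕1⊕0⊕1⊕0⊕1⊕1⊕0⊕1 = 0
s2: b2⊕b3⊕b6⊕b7⊕b10⊕b11⊕b14⊕b15⊕b18⊕b19⊕b22⊕b23⊕b26⊕b27⊕b30⊕b31 = 0⊕0⊕0⊕1⊕0⊕0⊕0⊕0⊕1⊕0⊕0⊕0⊕1⊕1⊕1⊕1 = 0
s4: b4⊕b5⊕b6⊕b7⊕b12⊕b13⊕b14⊕b15⊕b20⊕b21⊕b22⊕b23⊕b28⊕b29⊕b30⊕b31 = 1⊕0⊕0⊕1⊕1⊕1⊕0⊕0⊕0⊕1⊕0⊕0⊕1⊕0⊕1⊕1 = 0
s8: b8⊕b9⊕b10⊕b11⊕b12⊕b13⊕b14⊕b15⊕b24⊕b25⊕b26⊕b27⊕b28⊕b29⊕b30⊕b31 = 0⊕1⊕0⊕0⊕1⊕1⊕0⊕0⊕1⊕1⊕1⊕1⊕1⊕0⊕1⊕1 = 0
s16: b16⊕b17⊕b18⊕b19⊕b20⊕b21⊕b22⊕b23⊕b24⊕b25⊕b26⊕b27⊕b28⊕b29⊕b30⊕b31 = 0⊕1⊕1⊕0⊕0⊕1⊕0⊕0⊕1⊕1⊕1⊕1⊕1⊕0⊕1⊕1 = 0
Syndrome (s16...s1) = 00000 → position 0 (no error).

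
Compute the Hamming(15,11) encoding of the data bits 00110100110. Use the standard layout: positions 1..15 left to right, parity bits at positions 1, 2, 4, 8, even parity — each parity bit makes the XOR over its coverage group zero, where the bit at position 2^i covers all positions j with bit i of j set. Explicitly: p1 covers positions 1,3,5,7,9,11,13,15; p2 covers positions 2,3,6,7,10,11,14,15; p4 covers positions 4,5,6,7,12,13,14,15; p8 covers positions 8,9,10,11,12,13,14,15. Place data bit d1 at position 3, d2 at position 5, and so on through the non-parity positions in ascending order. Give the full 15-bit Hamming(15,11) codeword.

Place data bits at non-power-of-two positions: b3=0, b5=0, b6=1, b7=1, b9=0, b10=1, b11=0, b12=0, b13=1, b14=1, b15=0.
p1 = XOR of data positions {3,5,7,9,11,13,15} = 0⊕0⊕1⊕0⊕0⊕1⊕0 = 0
p2 = XOR of data positions {3,6,7,10,11,14,15} = 0⊕1⊕1⊕1⊕0⊕1⊕0 = 0
p4 = XOR of data positions {5,6,7,12,13,14,15} = 0⊕1⊕1⊕0⊕1⊕1⊕0 = 0
p8 = XOR of data positions {9,10,11,12,13,14,15} = 0⊕1⊕0⊕0⊕1⊕1⊕0 = 1
Codeword b1..b15 = 000001110100110

000001110100110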